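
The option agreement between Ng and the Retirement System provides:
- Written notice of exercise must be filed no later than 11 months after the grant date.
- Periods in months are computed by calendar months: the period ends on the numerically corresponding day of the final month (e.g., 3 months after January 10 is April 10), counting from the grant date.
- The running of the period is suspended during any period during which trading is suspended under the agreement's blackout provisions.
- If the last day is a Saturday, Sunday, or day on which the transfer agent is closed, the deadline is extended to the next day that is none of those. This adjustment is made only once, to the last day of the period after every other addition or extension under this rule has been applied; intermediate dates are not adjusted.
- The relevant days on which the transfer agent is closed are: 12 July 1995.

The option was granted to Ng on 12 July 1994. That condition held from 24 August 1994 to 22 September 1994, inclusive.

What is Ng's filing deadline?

11 months after 12 July 1994 is June 12, 1995.
From August 24, 1994 through September 22, 1994 inclusive is 30 days; tolling adds 30 days: June 12, 1995 + 30 days = July 12, 1995.
July 12, 1995 is a listed holiday. The next qualifying day is July 13, 1995.

July 13, 1995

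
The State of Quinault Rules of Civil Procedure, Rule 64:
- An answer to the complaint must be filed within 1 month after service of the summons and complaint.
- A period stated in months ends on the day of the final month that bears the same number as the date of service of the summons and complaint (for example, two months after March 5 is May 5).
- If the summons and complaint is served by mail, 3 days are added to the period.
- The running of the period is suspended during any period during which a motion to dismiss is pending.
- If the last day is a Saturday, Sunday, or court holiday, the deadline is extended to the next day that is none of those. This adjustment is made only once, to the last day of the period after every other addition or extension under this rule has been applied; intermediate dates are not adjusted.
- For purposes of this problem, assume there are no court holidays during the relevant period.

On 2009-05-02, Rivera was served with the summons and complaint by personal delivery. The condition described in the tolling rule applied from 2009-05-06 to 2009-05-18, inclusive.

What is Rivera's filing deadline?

June 15, 2009

1 month after 2009-05-02 is June 2, 2009.
Service was not by mail, so no mail extension applies.
From May 6, 2009 through May 18, 2009 inclusive is 13 days; tolling adds 13 days: June 2, 2009 + 13 days = June 15, 2009.
June 15, 2009 is a Monday and not a court holiday, so no extension applies.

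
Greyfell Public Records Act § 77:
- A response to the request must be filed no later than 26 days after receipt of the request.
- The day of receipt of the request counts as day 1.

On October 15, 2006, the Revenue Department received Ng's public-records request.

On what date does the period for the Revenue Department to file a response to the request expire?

November 9, 2006

Counting October 15, 2006 as day 1, day 26 is November 9, 2006.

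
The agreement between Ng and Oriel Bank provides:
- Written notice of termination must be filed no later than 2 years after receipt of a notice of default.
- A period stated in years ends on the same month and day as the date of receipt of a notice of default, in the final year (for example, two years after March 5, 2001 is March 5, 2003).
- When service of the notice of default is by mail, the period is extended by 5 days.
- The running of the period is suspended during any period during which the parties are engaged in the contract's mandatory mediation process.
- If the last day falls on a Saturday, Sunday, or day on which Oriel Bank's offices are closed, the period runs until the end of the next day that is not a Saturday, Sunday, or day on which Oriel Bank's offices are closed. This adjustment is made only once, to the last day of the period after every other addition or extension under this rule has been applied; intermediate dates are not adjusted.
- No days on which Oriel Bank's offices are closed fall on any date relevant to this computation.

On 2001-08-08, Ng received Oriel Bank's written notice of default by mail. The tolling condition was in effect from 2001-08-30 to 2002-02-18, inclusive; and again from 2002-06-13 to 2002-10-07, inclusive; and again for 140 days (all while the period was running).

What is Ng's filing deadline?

October 18, 2004

2 years after 2001-08-08 is August 8, 2003.
Service was by mail, adding 5 days: August 8, 2003 + 5 days = August 13, 2003.
From August 30, 2001 through February 18, 2002 inclusive is 173 days; tolling adds 173 days: August 13, 2003 + 173 days = February 2, 2004.
From June 13, 2002 through October 7, 2002 inclusive is 117 days; tolling adds 117 days: February 2, 2004 + 117 days = May 29, 2004.
Tolling adds 140 days: May 29, 2004 + 140 days = October 16, 2004.
October 16, 2004 is Saturday; October 17, 2004 is Sunday. The next qualifying day is October 18, 2004.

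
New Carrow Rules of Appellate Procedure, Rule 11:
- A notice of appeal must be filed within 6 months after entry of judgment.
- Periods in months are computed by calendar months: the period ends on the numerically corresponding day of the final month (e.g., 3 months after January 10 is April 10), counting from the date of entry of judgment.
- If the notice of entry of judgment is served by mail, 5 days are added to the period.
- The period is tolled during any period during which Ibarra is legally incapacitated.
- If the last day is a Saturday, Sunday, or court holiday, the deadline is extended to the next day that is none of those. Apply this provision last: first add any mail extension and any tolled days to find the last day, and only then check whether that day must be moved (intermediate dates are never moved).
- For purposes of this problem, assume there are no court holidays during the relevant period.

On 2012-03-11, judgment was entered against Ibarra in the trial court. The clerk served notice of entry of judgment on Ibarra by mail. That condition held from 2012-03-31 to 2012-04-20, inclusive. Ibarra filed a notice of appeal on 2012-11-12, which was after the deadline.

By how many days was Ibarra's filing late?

35 days

6 months after 2012-03-11 is September 11, 2012.
Service was by mail, adding 5 days: September 11, 2012 + 5 days = September 16, 2012.
From March 31, 2012 through April 20, 2012 inclusive is 21 days; tolling adds 21 days: September 16, 2012 + 21 days = October 7, 2012.
October 7, 2012 is Sunday. The next qualifying day is October 8, 2012.
The deadline is October 8, 2012; from October 8, 2012 to November 12, 2012 is 35 days.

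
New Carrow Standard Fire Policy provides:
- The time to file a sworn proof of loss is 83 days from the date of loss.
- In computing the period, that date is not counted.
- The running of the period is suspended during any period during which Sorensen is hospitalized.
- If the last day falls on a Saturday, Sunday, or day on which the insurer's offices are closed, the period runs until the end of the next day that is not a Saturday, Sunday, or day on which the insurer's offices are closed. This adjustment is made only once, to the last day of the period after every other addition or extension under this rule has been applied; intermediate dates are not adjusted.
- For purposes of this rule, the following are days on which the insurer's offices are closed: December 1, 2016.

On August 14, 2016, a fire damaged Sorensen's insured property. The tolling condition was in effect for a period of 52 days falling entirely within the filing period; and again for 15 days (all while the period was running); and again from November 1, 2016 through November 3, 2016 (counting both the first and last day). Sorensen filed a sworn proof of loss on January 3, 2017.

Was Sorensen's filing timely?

Yes

83 days after August 14, 2016 is November 5, 2016.
Tolling adds 52 days: November 5, 2016 + 52 days = December 27, 2016.
Tolling adds 15 days: December 27, 2016 + 15 days = January 11, 2017.
From November 1, 2016 through November 3, 2016 inclusive is 3 days; tolling adds 3 days: January 11, 2017 + 3 days = January 14, 2017.
January 14, 2017 is Saturday; January 15, 2017 is Sunday. The next qualifying day is January 16, 2017.
The deadline is January 16, 2017; the filing on January 3, 2017 is on or before that date.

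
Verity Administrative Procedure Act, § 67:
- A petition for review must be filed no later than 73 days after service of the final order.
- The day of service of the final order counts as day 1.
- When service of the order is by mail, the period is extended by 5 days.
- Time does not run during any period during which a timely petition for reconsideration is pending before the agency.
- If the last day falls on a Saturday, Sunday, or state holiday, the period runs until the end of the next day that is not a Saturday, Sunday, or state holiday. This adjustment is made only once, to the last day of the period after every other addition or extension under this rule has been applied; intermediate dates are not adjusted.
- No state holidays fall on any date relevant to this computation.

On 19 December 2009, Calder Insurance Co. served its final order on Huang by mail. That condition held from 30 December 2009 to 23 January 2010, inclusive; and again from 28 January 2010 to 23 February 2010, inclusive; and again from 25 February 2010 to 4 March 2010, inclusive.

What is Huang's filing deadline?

Counting 19 December 2009 as day 1, day 73 is March 1, 2010.
Service was by mail, adding 5 days: March 1, 2010 + 5 days = March 6, 2010.
From December 30, 2009 through January 23, 2010 inclusive is 25 days; tolling adds 25 days: March 6, 2010 + 25 days = March 31, 2010.
From January 28, 2010 through February 23, 2010 inclusive is 27 days; tolling adds 27 days: March 31, 2010 + 27 days = April 27, 2010.
From February 25, 2010 through March 4, 2010 inclusive is 8 days; tolling adds 8 days: April 27, 2010 + 8 days = May 5, 2010.
May 5, 2010 is a Wednesday and not a state holiday, so no extension applies.

May 5, 2010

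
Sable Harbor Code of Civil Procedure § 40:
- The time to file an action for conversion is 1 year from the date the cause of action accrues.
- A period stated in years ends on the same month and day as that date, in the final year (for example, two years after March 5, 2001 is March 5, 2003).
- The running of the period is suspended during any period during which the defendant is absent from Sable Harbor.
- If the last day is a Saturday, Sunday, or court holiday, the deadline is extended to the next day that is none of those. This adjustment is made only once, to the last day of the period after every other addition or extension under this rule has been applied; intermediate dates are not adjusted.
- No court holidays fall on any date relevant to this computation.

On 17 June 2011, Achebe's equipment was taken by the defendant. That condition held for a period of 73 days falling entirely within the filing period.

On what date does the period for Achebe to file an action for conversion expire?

August 29, 2012

1 year after 17 June 2011 is June 17, 2012.
Tolling adds 73 days: June 17, 2012 + 73 days = August 29, 2012.
August 29, 2012 is a Wednesday and not a court holiday, so no extension applies.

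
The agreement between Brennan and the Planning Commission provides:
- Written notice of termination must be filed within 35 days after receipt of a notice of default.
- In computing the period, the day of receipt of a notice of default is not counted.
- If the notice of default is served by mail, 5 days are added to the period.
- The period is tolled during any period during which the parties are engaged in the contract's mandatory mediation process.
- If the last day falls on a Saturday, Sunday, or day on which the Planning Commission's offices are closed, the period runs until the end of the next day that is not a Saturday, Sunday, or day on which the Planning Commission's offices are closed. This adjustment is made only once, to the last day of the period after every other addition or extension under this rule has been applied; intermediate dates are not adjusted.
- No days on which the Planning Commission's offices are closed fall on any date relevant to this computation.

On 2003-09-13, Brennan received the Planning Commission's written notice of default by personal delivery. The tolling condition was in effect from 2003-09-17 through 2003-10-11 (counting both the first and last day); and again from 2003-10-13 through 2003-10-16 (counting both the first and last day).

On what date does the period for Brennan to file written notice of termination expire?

35 days after 2003-09-13 is October 18, 2003.
Service was not by mail, so no mail extension applies.
From September 17, 2003 through October 11, 2003 inclusive is 25 days; tolling adds 25 days: October 18, 2003 + 25 days = November 12, 2003.
From October 13, 2003 through October 16, 2003 inclusive is 4 days; tolling adds 4 days: November 12, 2003 + 4 days = November 16, 2003.
November 16, 2003 is Sunday. The next qualifying day is November 17, 2003.

November 17, 2003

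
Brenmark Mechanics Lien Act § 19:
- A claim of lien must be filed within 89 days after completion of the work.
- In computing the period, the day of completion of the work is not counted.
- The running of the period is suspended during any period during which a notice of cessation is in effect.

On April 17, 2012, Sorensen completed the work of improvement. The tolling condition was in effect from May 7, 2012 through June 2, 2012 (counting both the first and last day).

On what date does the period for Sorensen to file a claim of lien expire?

August 11, 2012

89 days after April 17, 2012 is July 15, 2012.
From May 7, 2012 through June 2, 2012 inclusive is 27 days; tolling adds 27 days: July 15, 2012 + 27 days = August 11, 2012.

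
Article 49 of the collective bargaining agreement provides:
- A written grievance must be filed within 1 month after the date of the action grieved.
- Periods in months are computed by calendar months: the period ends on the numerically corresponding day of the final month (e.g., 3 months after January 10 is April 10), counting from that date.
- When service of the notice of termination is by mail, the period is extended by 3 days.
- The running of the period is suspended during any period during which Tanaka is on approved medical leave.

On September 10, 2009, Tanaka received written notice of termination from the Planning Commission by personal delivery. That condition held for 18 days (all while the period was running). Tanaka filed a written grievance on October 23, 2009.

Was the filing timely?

1 month after September 10, 2009 is October 10, 2009.
Service was not by mail, so no mail extension applies.
Tolling adds 18 days: October 10, 2009 + 18 days = October 28, 2009.
The deadline is October 28, 2009; the filing on October 23, 2009 is on or before that date.

Yes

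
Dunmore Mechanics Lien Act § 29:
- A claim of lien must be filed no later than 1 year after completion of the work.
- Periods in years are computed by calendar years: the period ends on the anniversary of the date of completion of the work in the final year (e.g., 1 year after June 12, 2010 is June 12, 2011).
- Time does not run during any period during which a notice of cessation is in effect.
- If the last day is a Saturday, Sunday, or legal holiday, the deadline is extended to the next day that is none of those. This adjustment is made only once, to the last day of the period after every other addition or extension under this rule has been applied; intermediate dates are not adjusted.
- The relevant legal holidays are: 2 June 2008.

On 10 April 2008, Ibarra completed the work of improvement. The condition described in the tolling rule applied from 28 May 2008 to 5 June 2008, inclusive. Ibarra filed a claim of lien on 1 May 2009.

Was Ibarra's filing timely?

No

1 year after 10 April 2008 is April 10, 2009.
From May 28, 2008 through June 5, 2008 inclusive is 9 days; tolling adds 9 days: April 10, 2009 + 9 days = April 19, 2009.
April 19, 2009 is Sunday. The next qualifying day is April 20, 2009.
The deadline is April 20, 2009; the filing on May 1, 2009 is after that date.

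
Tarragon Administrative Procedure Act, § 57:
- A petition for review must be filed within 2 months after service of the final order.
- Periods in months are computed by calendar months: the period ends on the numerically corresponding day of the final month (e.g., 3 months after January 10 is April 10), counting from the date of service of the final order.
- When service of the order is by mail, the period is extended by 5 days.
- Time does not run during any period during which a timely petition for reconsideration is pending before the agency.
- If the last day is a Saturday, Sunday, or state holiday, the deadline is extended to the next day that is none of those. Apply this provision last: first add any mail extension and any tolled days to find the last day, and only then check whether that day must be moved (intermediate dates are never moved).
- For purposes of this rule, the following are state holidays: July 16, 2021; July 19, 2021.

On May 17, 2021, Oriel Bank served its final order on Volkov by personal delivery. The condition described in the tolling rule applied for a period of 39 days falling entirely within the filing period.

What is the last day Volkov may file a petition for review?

2 months after May 17, 2021 is July 17, 2021.
Service was not by mail, so no mail extension applies.
Tolling adds 39 days: July 17, 2021 + 39 days = August 25, 2021.
August 25, 2021 is a Wednesday and not a state holiday, so no extension applies.

August 25, 2021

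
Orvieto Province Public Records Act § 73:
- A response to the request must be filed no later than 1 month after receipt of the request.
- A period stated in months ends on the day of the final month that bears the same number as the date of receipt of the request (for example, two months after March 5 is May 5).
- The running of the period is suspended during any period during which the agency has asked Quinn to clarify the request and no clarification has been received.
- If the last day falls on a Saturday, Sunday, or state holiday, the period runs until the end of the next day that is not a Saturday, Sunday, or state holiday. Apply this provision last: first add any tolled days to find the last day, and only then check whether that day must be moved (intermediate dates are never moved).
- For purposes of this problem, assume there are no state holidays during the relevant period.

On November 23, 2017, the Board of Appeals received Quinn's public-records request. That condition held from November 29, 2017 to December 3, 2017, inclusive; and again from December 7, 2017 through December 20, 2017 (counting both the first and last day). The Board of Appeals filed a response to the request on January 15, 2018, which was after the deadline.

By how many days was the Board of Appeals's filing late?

4 days

1 month after November 23, 2017 is December 23, 2017.
From November 29, 2017 through December 3, 2017 inclusive is 5 days; tolling adds 5 days: December 23, 2017 + 5 days = December 28, 2017.
From December 7, 2017 through December 20, 2017 inclusive is 14 days; tolling adds 14 days: December 28, 2017 + 14 days = January 11, 2018.
January 11, 2018 is a Thursday and not a state holiday, so no extension applies.
The deadline is January 11, 2018; from January 11, 2018 to January 15, 2018 is 4 days.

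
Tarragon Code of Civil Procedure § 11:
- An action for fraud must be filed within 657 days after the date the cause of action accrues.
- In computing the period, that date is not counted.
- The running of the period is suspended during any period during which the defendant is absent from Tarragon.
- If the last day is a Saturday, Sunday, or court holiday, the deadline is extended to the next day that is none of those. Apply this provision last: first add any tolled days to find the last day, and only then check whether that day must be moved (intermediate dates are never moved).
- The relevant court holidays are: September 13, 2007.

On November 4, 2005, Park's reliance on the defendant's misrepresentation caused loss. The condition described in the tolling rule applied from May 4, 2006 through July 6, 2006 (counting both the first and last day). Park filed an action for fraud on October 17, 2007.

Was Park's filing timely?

657 days after November 4, 2005 is August 23, 2007.
From May 4, 2006 through July 6, 2006 inclusive is 64 days; tolling adds 64 days: August 23, 2007 + 64 days = October 26, 2007.
October 26, 2007 is a Friday and not a court holiday, so no extension applies.
The deadline is October 26, 2007; the filing on October 17, 2007 is on or before that date.

Yes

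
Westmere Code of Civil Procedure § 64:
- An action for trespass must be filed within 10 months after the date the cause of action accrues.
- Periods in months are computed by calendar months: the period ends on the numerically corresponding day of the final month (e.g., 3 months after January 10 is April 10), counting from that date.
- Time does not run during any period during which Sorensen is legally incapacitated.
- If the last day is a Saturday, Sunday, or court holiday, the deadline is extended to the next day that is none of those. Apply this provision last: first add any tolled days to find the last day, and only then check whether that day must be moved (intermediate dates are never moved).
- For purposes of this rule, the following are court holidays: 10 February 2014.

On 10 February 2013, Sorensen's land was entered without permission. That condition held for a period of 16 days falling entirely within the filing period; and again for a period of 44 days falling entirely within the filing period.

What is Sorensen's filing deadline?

February 11, 2014

10 months after 10 February 2013 is December 10, 2013.
Tolling adds 16 days: December 10, 2013 + 16 days = December 26, 2013.
Tolling adds 44 days: December 26, 2013 + 44 days = February 8, 2014.
February 8, 2014 is Saturday; February 9, 2014 is Sunday; February 10, 2014 is a listed holiday. The next qualifying day is February 11, 2014.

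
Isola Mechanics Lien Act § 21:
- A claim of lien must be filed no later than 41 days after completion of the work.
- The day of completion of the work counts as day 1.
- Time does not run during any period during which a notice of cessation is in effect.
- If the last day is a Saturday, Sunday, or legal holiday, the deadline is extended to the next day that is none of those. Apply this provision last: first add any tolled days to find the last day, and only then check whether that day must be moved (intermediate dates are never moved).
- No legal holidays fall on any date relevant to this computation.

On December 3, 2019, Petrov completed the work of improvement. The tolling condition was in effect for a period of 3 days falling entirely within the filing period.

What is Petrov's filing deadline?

Counting December 3, 2019 as day 1, day 41 is January 12, 2020.
Tolling adds 3 days: January 12, 2020 + 3 days = January 15, 2020.
January 15, 2020 is a Wednesday and not a legal holiday, so no extension applies.

January 15, 2020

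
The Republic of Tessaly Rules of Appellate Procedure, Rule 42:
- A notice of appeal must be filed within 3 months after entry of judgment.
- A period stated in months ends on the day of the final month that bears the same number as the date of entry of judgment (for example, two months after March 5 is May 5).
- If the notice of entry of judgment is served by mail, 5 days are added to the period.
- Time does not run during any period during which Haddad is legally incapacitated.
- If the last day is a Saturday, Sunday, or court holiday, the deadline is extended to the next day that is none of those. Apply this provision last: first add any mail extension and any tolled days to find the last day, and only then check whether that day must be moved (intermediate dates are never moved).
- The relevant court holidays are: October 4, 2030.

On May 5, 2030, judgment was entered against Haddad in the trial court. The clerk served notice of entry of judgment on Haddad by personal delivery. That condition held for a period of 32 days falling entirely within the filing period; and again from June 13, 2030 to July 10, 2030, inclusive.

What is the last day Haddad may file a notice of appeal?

3 months after May 5, 2030 is August 5, 2030.
Service was not by mail, so no mail extension applies.
Tolling adds 32 days: August 5, 2030 + 32 days = September 6, 2030.
From June 13, 2030 through July 10, 2030 inclusive is 28 days; tolling adds 28 days: September 6, 2030 + 28 days = October 4, 2030.
October 4, 2030 is a listed holiday; October 5, 2030 is Saturday; October 6, 2030 is Sunday. The next qualifying day is October 7, 2030.

October 7, 2030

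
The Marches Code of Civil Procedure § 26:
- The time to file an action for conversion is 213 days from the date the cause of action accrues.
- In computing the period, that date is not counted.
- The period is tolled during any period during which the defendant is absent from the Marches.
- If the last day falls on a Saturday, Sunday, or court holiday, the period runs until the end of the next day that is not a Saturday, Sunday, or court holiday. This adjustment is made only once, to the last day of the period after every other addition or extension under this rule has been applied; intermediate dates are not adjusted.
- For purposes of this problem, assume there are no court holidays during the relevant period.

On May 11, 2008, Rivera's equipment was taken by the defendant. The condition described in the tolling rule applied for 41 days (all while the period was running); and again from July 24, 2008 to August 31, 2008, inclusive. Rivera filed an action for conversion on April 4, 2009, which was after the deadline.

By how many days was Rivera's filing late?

33 days

213 days after May 11, 2008 is December 10, 2008.
Tolling adds 41 days: December 10, 2008 + 41 days = January 20, 2009.
From July 24, 2008 through August 31, 2008 inclusive is 39 days; tolling adds 39 days: January 20, 2009 + 39 days = February 28, 2009.
February 28, 2009 is Saturday; March 1, 2009 is Sunday. The next qualifying day is March 2, 2009.
The deadline is March 2, 2009; from March 2, 2009 to April 4, 2009 is 33 days.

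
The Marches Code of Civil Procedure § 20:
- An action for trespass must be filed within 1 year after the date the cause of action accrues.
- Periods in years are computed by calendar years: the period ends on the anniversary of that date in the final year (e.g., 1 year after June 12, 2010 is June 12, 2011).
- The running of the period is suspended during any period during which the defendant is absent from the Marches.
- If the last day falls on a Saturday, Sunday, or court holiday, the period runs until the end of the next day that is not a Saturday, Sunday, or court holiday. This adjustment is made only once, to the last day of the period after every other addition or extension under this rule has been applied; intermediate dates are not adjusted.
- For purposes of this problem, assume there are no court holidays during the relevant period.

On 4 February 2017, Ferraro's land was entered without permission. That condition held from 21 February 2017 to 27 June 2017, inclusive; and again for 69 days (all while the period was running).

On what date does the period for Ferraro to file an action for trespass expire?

August 20, 2018

1 year after 4 February 2017 is February 4, 2018.
From February 21, 2017 through June 27, 2017 inclusive is 127 days; tolling adds 127 days: February 4, 2018 + 127 days = June 11, 2018.
Tolling adds 69 days: June 11, 2018 + 69 days = August 19, 2018.
August 19, 2018 is Sunday. The next qualifying day is August 20, 2018.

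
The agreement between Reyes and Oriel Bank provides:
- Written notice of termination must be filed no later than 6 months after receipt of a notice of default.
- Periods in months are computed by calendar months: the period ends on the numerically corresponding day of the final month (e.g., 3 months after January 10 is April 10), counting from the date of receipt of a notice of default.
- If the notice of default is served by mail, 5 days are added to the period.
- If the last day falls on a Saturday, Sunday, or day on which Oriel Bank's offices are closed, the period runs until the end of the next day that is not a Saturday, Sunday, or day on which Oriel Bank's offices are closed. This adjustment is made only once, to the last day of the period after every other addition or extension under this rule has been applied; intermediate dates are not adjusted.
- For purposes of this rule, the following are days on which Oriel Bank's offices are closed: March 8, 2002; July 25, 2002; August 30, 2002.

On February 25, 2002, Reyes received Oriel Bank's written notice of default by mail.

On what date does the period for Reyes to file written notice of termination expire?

6 months after February 25, 2002 is August 25, 2002.
Service was by mail, adding 5 days: August 25, 2002 + 5 days = August 30, 2002.
August 30, 2002 is a listed holiday; August 31, 2002 is Saturday; September 1, 2002 is Sunday. The next qualifying day is September 2, 2002.

September 2, 2002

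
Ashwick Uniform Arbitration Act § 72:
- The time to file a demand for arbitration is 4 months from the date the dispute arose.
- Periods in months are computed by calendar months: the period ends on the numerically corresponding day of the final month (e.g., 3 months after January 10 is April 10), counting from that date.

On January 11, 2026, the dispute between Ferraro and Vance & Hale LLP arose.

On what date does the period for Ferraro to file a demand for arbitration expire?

4 months after January 11, 2026 is May 11, 2026.

May 11, 2026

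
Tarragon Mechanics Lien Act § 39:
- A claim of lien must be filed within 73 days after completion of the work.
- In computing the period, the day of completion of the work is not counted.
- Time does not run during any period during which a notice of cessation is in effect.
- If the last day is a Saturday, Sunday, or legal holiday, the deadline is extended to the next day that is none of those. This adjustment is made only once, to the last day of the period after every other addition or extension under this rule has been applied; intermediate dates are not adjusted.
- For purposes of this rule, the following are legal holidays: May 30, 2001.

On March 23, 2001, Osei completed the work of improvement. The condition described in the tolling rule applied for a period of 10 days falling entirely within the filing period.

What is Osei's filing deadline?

June 14, 2001

73 days after March 23, 2001 is June 4, 2001.
Tolling adds 10 days: June 4, 2001 + 10 days = June 14, 2001.
June 14, 2001 is a Thursday and not a legal holiday, so no extension applies.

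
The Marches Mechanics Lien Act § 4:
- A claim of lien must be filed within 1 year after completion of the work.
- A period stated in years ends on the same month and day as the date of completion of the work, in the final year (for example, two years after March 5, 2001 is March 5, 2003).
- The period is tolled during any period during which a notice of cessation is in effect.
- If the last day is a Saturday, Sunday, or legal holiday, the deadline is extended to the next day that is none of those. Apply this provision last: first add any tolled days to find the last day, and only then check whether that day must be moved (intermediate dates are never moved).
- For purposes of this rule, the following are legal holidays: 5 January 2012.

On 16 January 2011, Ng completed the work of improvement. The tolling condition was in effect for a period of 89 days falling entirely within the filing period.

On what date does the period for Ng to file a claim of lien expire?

April 16, 2012

1 year after 16 January 2011 is January 16, 2012.
Tolling adds 89 days: January 16, 2012 + 89 days = April 14, 2012.
April 14, 2012 is Saturday; April 15, 2012 is Sunday. The next qualifying day is April 16, 2012.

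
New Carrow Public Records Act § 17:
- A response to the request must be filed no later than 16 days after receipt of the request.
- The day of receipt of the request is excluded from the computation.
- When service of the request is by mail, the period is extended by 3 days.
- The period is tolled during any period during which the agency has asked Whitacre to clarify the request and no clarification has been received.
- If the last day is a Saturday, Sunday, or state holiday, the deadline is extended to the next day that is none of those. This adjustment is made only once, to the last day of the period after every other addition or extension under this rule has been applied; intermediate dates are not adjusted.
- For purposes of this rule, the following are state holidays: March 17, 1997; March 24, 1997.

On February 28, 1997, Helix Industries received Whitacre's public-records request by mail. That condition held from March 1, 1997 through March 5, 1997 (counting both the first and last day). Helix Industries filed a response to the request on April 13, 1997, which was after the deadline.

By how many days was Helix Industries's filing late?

16 days after February 28, 1997 is March 16, 1997.
Service was by mail, adding 3 days: March 16, 1997 + 3 days = March 19, 1997.
From March 1, 1997 through March 5, 1997 inclusive is 5 days; tolling adds 5 days: March 19, 1997 + 5 days = March 24, 1997.
March 24, 1997 is a listed holiday. The next qualifying day is March 25, 1997.
The deadline is March 25, 1997; from March 25, 1997 to April 13, 1997 is 19 days.

19 days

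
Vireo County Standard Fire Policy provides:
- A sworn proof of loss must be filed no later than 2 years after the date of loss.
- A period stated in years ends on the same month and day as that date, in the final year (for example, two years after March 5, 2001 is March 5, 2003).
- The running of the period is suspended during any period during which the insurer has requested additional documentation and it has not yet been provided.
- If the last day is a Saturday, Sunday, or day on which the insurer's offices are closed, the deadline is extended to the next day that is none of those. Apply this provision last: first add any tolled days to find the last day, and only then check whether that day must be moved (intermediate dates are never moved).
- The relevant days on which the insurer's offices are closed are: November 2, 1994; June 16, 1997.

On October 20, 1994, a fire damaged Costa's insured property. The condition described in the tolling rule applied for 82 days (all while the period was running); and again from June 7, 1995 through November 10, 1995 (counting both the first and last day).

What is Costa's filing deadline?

2 years after October 20, 1994 is October 20, 1996.
Tolling adds 82 days: October 20, 1996 + 82 days = January 10, 1997.
From June 7, 1995 through November 10, 1995 inclusive is 157 days; tolling adds 157 days: January 10, 1997 + 157 days = June 16, 1997.
June 16, 1997 is a listed holiday. The next qualifying day is June 17, 1997.

June 17, 1997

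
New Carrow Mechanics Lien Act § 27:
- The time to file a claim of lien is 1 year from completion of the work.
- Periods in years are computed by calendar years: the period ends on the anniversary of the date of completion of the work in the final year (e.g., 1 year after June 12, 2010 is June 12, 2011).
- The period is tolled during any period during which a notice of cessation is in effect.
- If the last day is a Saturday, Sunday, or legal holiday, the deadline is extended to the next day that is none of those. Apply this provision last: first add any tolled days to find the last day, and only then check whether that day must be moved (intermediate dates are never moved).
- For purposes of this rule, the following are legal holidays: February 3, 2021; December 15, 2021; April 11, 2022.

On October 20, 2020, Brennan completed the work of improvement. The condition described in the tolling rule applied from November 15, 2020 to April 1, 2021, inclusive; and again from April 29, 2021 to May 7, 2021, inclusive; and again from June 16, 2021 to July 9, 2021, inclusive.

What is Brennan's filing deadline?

April 12, 2022

1 year after October 20, 2020 is October 20, 2021.
From November 15, 2020 through April 1, 2021 inclusive is 138 days; tolling adds 138 days: October 20, 2021 + 138 days = March 7, 2022.
From April 29, 2021 through May 7, 2021 inclusive is 9 days; tolling adds 9 days: March 7, 2022 + 9 days = March 16, 2022.
From June 16, 2021 through July 9, 2021 inclusive is 24 days; tolling adds 24 days: March 16, 2022 + 24 days = April 9, 2022.
April 9, 2022 is Saturday; April 10, 2022 is Sunday; April 11, 2022 is a listed holiday. The next qualifying day is April 12, 2022.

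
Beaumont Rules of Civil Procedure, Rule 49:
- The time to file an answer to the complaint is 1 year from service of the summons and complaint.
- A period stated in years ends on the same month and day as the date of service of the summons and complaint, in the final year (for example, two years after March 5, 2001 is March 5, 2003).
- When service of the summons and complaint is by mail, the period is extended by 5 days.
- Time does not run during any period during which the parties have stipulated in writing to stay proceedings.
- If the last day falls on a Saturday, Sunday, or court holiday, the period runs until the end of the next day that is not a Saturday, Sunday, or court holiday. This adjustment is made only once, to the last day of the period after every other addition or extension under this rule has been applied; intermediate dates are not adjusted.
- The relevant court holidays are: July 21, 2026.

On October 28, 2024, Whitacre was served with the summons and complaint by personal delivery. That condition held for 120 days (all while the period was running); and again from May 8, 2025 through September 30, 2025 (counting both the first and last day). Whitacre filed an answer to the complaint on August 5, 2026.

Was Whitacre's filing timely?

1 year after October 28, 2024 is October 28, 2025.
Service was not by mail, so no mail extension applies.
Tolling adds 120 days: October 28, 2025 + 120 days = February 25, 2026.
From May 8, 2025 through September 30, 2025 inclusive is 146 days; tolling adds 146 days: February 25, 2026 + 146 days = July 21, 2026.
July 21, 2026 is a listed holiday. The next qualifying day is July 22, 2026.
The deadline is July 22, 2026; the filing on August 5, 2026 is after that date.

No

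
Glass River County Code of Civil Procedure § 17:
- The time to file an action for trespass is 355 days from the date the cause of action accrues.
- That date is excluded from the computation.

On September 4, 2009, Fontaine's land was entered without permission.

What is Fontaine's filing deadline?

August 25, 2010

355 days after September 4, 2009 is August 25, 2010.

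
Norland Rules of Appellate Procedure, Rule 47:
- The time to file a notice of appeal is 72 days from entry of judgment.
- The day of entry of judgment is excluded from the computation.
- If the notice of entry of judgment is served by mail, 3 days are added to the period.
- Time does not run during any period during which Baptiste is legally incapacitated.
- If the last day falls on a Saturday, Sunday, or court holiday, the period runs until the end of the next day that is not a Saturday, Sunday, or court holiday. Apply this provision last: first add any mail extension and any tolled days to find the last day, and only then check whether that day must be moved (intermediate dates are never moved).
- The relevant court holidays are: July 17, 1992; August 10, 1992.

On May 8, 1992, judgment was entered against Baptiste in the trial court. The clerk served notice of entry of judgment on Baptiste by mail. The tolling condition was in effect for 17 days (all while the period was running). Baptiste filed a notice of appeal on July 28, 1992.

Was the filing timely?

72 days after May 8, 1992 is July 19, 1992.
Service was by mail, adding 3 days: July 19, 1992 + 3 days = July 22, 1992.
Tolling adds 17 days: July 22, 1992 + 17 days = August 8, 1992.
August 8, 1992 is Saturday; August 9, 1992 is Sunday; August 10, 1992 is a listed holiday. The next qualifying day is August 11, 1992.
The deadline is August 11, 1992; the filing on July 28, 1992 is on or before that date.

Yes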